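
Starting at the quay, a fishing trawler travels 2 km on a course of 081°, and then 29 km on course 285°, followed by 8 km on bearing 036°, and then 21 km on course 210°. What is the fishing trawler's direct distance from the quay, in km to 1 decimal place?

Leg 1 (081°, 2 km): east 2 sin 81° = 1.98, north 2 cos 81° = 0.31
Leg 2 (285°, 29 km): east 29 sin 285° = -28.01, north 29 cos 285° = 7.51
Leg 3 (036°, 8 km): east 8 sin 36° = 4.70, north 8 cos 36° = 6.47
Leg 4 (210°, 21 km): east 21 sin 210° = -10.50, north 21 cos 210° = -18.19
Net: -31.83 east, -3.90 north. Distance = √((-31.83)² + (-3.90)²) = 32.072 km.

32.1 km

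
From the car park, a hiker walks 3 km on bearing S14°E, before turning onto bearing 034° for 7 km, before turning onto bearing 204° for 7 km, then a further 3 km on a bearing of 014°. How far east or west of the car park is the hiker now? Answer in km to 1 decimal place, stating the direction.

Leg 1 (S14°E, 3 km): east 3 sin 166° = 0.73, north 3 cos 166° = -2.91
Leg 2 (034°, 7 km): east 7 sin 34° = 3.91, north 7 cos 34° = 5.80
Leg 3 (204°, 7 km): east 7 sin 204° = -2.85, north 7 cos 204° = -6.39
Leg 4 (014°, 3 km): east 3 sin 14° = 0.73, north 3 cos 14° = 2.91
Net east component: 2.52 km.

2.5 km east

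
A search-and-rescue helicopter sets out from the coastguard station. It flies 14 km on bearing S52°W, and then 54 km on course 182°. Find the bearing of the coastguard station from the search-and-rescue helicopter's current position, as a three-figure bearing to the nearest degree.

012°

Leg 1 (S52°W, 14 km): east 14 sin 232° = -11.03, north 14 cos 232° = -8.62
Leg 2 (182°, 54 km): east 54 sin 182° = -1.88, north 54 cos 182° = -53.97
Net displacement: -12.92 east, -62.59 north. Direction back to start is (12.92, 62.59): bearing = atan2(12.92, 62.59) mod 360° = 11.66° ≈ 012°.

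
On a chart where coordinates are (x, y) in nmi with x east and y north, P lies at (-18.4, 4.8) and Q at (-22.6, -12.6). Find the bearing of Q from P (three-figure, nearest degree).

Δeast = -22.6 − -18.4 = -4.20; Δnorth = -12.6 − 4.8 = -17.40.
Bearing = atan2(Δeast, Δnorth) mod 360° = 193.57° ≈ 194°.

194°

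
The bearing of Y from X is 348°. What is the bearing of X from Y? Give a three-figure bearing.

Back-bearing = 348° − 180° = 168°.

168°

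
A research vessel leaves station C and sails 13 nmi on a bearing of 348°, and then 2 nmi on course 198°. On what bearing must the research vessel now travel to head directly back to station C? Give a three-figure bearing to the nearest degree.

Leg 1 (348°, 13 nmi): east 13 sin 348° = -2.70, north 13 cos 348° = 12.72
Leg 2 (198°, 2 nmi): east 2 sin 198° = -0.62, north 2 cos 198° = -1.90
Net displacement: -3.32 east, 10.81 north. Direction back to start is (3.32, -10.81): bearing = atan2(3.32, -10.81) mod 360° = 162.93° ≈ 163°.

163°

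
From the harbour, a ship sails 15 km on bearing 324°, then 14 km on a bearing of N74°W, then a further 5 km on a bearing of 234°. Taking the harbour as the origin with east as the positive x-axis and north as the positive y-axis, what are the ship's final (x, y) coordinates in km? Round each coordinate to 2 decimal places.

Leg 1 (324°, 15 km): east 15 sin 324° = -8.82, north 15 cos 324° = 12.14
Leg 2 (N74°W, 14 km): east 14 sin 286° = -13.46, north 14 cos 286° = 3.86
Leg 3 (234°, 5 km): east 5 sin 234° = -4.05, north 5 cos 234° = -2.94
Summing: -26.32 km east, 13.06 km north → (-26.32, 13.06).

(-26.32, 13.06)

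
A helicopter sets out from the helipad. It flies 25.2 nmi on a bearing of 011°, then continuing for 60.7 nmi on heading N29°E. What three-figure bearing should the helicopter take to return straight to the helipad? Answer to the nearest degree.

204°

Leg 1 (011°, 25.2 nmi): east 25.2 sin 11° = 4.81, north 25.2 cos 11° = 24.74
Leg 2 (N29°E, 60.7 nmi): east 60.7 sin 29° = 29.43, north 60.7 cos 29° = 53.09
Net displacement: 34.24 east, 77.83 north. Direction back to start is (-34.24, -77.83): bearing = atan2(-34.24, -77.83) mod 360° = 203.74° ≈ 204°.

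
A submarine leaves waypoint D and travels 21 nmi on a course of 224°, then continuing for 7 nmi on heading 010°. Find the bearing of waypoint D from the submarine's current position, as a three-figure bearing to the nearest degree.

Leg 1 (224°, 21 nmi): east 21 sin 224° = -14.59, north 21 cos 224° = -15.11
Leg 2 (010°, 7 nmi): east 7 sin 10° = 1.22, north 7 cos 10° = 6.89
Net displacement: -13.37 east, -8.21 north. Direction back to start is (13.37, 8.21): bearing = atan2(13.37, 8.21) mod 360° = 58.44° ≈ 058°.

058°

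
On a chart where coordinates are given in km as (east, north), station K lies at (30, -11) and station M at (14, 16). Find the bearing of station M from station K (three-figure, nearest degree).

Δeast = 14 − 30 = -16.00; Δnorth = 16 − -11 = 27.00.
Bearing = atan2(Δeast, Δnorth) mod 360° = 329.35° ≈ 329°.

329°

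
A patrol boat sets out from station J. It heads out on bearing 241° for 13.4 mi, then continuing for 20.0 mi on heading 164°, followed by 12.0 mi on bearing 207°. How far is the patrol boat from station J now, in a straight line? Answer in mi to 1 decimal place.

38.2 mi

Leg 1 (241°, 13.4 mi): east 13.4 sin 241° = -11.72, north 13.4 cos 241° = -6.50
Leg 2 (164°, 20.0 mi): east 20.0 sin 164° = 5.51, north 20.0 cos 164° = -19.23
Leg 3 (207°, 12.0 mi): east 12.0 sin 207° = -5.45, north 12.0 cos 207° = -10.69
Net: -11.66 east, -36.41 north. Distance = √((-11.66)² + (-36.41)²) = 38.234 mi.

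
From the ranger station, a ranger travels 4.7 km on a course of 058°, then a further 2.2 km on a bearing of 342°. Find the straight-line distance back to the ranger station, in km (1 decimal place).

5.7 km

Leg 1 (058°, 4.7 km): east 4.7 sin 58° = 3.99, north 4.7 cos 58° = 2.49
Leg 2 (342°, 2.2 km): east 2.2 sin 342° = -0.68, north 2.2 cos 342° = 2.09
Net: 3.31 east, 4.58 north. Distance = √((3.31)² + (4.58)²) = 5.651 km.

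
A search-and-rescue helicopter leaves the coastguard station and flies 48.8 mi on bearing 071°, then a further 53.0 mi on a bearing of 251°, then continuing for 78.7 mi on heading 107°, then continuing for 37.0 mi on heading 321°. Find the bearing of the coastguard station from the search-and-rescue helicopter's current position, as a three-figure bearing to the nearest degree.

Leg 1 (071°, 48.8 mi): east 48.8 sin 71° = 46.14, north 48.8 cos 71° = 15.89
Leg 2 (251°, 53.0 mi): east 53.0 sin 251° = -50.11, north 53.0 cos 251° = -17.26
Leg 3 (107°, 78.7 mi): east 78.7 sin 107° = 75.26, north 78.7 cos 107° = -23.01
Leg 4 (321°, 37.0 mi): east 37.0 sin 321° = -23.28, north 37.0 cos 321° = 28.75
Net displacement: 48.01 east, 4.38 north. Direction back to start is (-48.01, -4.38): bearing = atan2(-48.01, -4.38) mod 360° = 264.79° ≈ 265°.

265°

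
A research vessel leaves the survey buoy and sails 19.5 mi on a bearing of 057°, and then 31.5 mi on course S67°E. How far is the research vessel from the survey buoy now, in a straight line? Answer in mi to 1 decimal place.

Leg 1 (057°, 19.5 mi): east 19.5 sin 57° = 16.35, north 19.5 cos 57° = 10.62
Leg 2 (S67°E, 31.5 mi): east 31.5 sin 113° = 29.00, north 31.5 cos 113° = -12.31
Net: 45.35 east, -1.69 north. Distance = √((45.35)² + (-1.69)²) = 45.381 mi.

45.4 mi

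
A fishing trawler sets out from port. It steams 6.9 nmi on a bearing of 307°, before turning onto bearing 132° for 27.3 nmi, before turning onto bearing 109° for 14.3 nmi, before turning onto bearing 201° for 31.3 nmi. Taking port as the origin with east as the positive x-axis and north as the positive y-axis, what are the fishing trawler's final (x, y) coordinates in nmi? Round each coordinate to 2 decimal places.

Leg 1 (307°, 6.9 nmi): east 6.9 sin 307° = -5.51, north 6.9 cos 307° = 4.15
Leg 2 (132°, 27.3 nmi): east 27.3 sin 132° = 20.29, north 27.3 cos 132° = -18.27
Leg 3 (109°, 14.3 nmi): east 14.3 sin 109° = 13.52, north 14.3 cos 109° = -4.66
Leg 4 (201°, 31.3 nmi): east 31.3 sin 201° = -11.22, north 31.3 cos 201° = -29.22
Summing: 17.08 nmi east, -47.99 nmi north → (17.08, -47.99).

(17.08, -47.99)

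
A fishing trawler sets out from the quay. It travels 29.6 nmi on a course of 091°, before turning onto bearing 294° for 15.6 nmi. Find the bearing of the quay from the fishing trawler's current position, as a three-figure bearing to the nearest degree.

Leg 1 (091°, 29.6 nmi): east 29.6 sin 91° = 29.60, north 29.6 cos 91° = -0.52
Leg 2 (294°, 15.6 nmi): east 15.6 sin 294° = -14.25, north 15.6 cos 294° = 6.35
Net displacement: 15.34 east, 5.83 north. Direction back to start is (-15.34, -5.83): bearing = atan2(-15.34, -5.83) mod 360° = 249.20° ≈ 249°.

249°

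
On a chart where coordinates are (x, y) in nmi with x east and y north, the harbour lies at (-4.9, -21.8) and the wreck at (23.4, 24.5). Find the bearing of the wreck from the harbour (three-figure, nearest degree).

031°

Δeast = 23.4 − -4.9 = 28.30; Δnorth = 24.5 − -21.8 = 46.30.
Bearing = atan2(Δeast, Δnorth) mod 360° = 31.43° ≈ 031°.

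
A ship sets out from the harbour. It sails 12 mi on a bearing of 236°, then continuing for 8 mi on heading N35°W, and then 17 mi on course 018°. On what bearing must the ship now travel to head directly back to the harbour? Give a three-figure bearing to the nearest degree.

Leg 1 (236°, 12 mi): east 12 sin 236° = -9.95, north 12 cos 236° = -6.71
Leg 2 (N35°W, 8 mi): east 8 sin 325° = -4.59, north 8 cos 325° = 6.55
Leg 3 (018°, 17 mi): east 17 sin 18° = 5.25, north 17 cos 18° = 16.17
Net displacement: -9.28 east, 16.01 north. Direction back to start is (9.28, -16.01): bearing = atan2(9.28, -16.01) mod 360° = 149.89° ≈ 150°.

150°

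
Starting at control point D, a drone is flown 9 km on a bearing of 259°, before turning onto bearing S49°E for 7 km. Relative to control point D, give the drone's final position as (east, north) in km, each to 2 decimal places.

(-3.55, -6.31)

Leg 1 (259°, 9 km): east 9 sin 259° = -8.83, north 9 cos 259° = -1.72
Leg 2 (S49°E, 7 km): east 7 sin 131° = 5.28, north 7 cos 131° = -4.59
Summing: -3.55 km east, -6.31 km north → (-3.55, -6.31).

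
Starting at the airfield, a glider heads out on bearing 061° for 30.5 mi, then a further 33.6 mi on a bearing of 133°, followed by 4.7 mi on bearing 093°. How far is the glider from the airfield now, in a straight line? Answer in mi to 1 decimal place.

Leg 1 (061°, 30.5 mi): east 30.5 sin 61° = 26.68, north 30.5 cos 61° = 14.79
Leg 2 (133°, 33.6 mi): east 33.6 sin 133° = 24.57, north 33.6 cos 133° = -22.92
Leg 3 (093°, 4.7 mi): east 4.7 sin 93° = 4.69, north 4.7 cos 93° = -0.25
Net: 55.94 east, -8.37 north. Distance = √((55.94)² + (-8.37)²) = 56.566 mi.

56.6 mi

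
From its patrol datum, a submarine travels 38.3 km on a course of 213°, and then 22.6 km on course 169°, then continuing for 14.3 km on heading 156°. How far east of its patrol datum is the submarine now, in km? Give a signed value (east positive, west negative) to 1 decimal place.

Leg 1 (213°, 38.3 km): east 38.3 sin 213° = -20.86, north 38.3 cos 213° = -32.12
Leg 2 (169°, 22.6 km): east 22.6 sin 169° = 4.31, north 22.6 cos 169° = -22.18
Leg 3 (156°, 14.3 km): east 14.3 sin 156° = 5.82, north 14.3 cos 156° = -13.06
Net east component: -10.73 km.

-10.7 km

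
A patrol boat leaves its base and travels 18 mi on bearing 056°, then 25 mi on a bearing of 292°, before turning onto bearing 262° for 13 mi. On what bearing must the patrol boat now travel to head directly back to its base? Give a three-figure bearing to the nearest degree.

Leg 1 (056°, 18 mi): east 18 sin 56° = 14.92, north 18 cos 56° = 10.07
Leg 2 (292°, 25 mi): east 25 sin 292° = -23.18, north 25 cos 292° = 9.37
Leg 3 (262°, 13 mi): east 13 sin 262° = -12.87, north 13 cos 262° = -1.81
Net displacement: -21.13 east, 17.62 north. Direction back to start is (21.13, -17.62): bearing = atan2(21.13, -17.62) mod 360° = 129.83° ≈ 130°.

130°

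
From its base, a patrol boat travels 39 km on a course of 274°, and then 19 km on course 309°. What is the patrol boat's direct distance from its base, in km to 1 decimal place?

55.6 km

Leg 1 (274°, 39 km): east 39 sin 274° = -38.90, north 39 cos 274° = 2.72
Leg 2 (309°, 19 km): east 19 sin 309° = -14.77, north 19 cos 309° = 11.96
Net: -53.67 east, 14.68 north. Distance = √((-53.67)² + (14.68)²) = 55.642 km.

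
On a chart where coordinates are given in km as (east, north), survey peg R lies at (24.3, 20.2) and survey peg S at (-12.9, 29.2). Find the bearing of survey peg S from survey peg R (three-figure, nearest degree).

284°

Δeast = -12.9 − 24.3 = -37.20; Δnorth = 29.2 − 20.2 = 9.00.
Bearing = atan2(Δeast, Δnorth) mod 360° = 283.60° ≈ 284°.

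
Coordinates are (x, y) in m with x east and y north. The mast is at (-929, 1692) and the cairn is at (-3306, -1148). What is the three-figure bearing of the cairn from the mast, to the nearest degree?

220°

Δeast = -3306 − -929 = -2377.00; Δnorth = -1148 − 1692 = -2840.00.
Bearing = atan2(Δeast, Δnorth) mod 360° = 219.93° ≈ 220°.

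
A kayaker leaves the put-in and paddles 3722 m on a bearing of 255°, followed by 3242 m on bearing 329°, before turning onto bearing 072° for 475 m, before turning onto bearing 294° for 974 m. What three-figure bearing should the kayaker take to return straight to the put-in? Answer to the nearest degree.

112°

Leg 1 (255°, 3722 m): east 3722 sin 255° = -3595.18, north 3722 cos 255° = -963.32
Leg 2 (329°, 3242 m): east 3242 sin 329° = -1669.75, north 3242 cos 329° = 2778.94
Leg 3 (072°, 475 m): east 475 sin 72° = 451.75, north 475 cos 72° = 146.78
Leg 4 (294°, 974 m): east 974 sin 294° = -889.79, north 974 cos 294° = 396.16
Net displacement: -5702.97 east, 2358.56 north. Direction back to start is (5702.97, -2358.56): bearing = atan2(5702.97, -2358.56) mod 360° = 112.47° ≈ 112°.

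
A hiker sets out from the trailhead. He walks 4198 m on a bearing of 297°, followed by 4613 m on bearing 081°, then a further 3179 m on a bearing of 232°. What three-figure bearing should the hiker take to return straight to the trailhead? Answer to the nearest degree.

112°

Leg 1 (297°, 4198 m): east 4198 sin 297° = -3740.45, north 4198 cos 297° = 1905.85
Leg 2 (081°, 4613 m): east 4613 sin 81° = 4556.21, north 4613 cos 81° = 721.63
Leg 3 (232°, 3179 m): east 3179 sin 232° = -2505.09, north 3179 cos 232° = -1957.19
Net displacement: -1689.33 east, 670.30 north. Direction back to start is (1689.33, -670.30): bearing = atan2(1689.33, -670.30) mod 360° = 111.64° ≈ 112°.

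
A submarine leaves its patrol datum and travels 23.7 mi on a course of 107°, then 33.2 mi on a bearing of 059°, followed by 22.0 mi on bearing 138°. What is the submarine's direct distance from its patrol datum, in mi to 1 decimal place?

66.1 mi

Leg 1 (107°, 23.7 mi): east 23.7 sin 107° = 22.66, north 23.7 cos 107° = -6.93
Leg 2 (059°, 33.2 mi): east 33.2 sin 59° = 28.46, north 33.2 cos 59° = 17.10
Leg 3 (138°, 22.0 mi): east 22.0 sin 138° = 14.72, north 22.0 cos 138° = -16.35
Net: 65.84 east, -6.18 north. Distance = √((65.84)² + (-6.18)²) = 66.133 mi.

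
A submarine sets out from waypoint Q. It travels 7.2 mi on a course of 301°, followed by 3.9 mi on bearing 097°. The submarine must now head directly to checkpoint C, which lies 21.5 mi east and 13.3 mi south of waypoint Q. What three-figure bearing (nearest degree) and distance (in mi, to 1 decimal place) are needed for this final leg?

125°, 29.0 mi

Leg 1 (301°, 7.2 mi): east 7.2 sin 301° = -6.17, north 7.2 cos 301° = 3.71
Leg 2 (097°, 3.9 mi): east 3.9 sin 97° = 3.87, north 3.9 cos 97° = -0.48
Current position: (-2.30, 3.23). Target: (21.5, -13.3). Remaining: Δeast = 23.80, Δnorth = -16.53.
Bearing = atan2(23.80, -16.53) mod 360° = 124.79°; distance = √((23.80)² + (-16.53)²) = 28.980 mi.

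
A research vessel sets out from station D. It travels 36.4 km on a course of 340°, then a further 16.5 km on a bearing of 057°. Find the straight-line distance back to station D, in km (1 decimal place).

43.2 km

Leg 1 (340°, 36.4 km): east 36.4 sin 340° = -12.45, north 36.4 cos 340° = 34.20
Leg 2 (057°, 16.5 km): east 16.5 sin 57° = 13.84, north 16.5 cos 57° = 8.99
Net: 1.39 east, 43.19 north. Distance = √((1.39)² + (43.19)²) = 43.214 km.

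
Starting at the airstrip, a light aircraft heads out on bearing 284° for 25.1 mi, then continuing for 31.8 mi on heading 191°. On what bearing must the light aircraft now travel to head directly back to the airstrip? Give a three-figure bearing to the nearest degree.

Leg 1 (284°, 25.1 mi): east 25.1 sin 284° = -24.35, north 25.1 cos 284° = 6.07
Leg 2 (191°, 31.8 mi): east 31.8 sin 191° = -6.07, north 31.8 cos 191° = -31.22
Net displacement: -30.42 east, -25.14 north. Direction back to start is (30.42, 25.14): bearing = atan2(30.42, 25.14) mod 360° = 50.43° ≈ 050°.

050°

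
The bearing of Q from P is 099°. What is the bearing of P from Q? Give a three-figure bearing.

Back-bearing = 099° + 180° = 279°.

279°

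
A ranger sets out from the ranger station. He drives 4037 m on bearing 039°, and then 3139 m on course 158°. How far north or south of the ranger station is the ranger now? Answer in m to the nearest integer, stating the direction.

227 m north

Leg 1 (039°, 4037 m): east 4037 sin 39° = 2540.57, north 4037 cos 39° = 3137.34
Leg 2 (158°, 3139 m): east 3139 sin 158° = 1175.89, north 3139 cos 158° = -2910.43
Net north component: 226.91 m.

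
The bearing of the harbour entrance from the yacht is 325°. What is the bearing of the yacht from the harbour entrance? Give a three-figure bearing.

Back-bearing = 325° − 180° = 145°.

145°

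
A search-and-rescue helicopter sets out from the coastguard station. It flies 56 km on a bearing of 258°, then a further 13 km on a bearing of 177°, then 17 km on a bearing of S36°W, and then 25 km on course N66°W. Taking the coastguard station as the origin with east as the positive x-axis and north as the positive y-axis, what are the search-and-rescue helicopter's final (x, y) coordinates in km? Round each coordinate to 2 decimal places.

Leg 1 (258°, 56 km): east 56 sin 258° = -54.78, north 56 cos 258° = -11.64
Leg 2 (177°, 13 km): east 13 sin 177° = 0.68, north 13 cos 177° = -12.98
Leg 3 (S36°W, 17 km): east 17 sin 216° = -9.99, north 17 cos 216° = -13.75
Leg 4 (N66°W, 25 km): east 25 sin 294° = -22.84, north 25 cos 294° = 10.17
Summing: -86.93 km east, -28.21 km north → (-86.93, -28.21).

(-86.93, -28.21)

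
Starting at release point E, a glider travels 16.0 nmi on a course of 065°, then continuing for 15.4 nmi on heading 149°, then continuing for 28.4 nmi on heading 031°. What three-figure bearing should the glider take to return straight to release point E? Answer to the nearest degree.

244°

Leg 1 (065°, 16.0 nmi): east 16.0 sin 65° = 14.50, north 16.0 cos 65° = 6.76
Leg 2 (149°, 15.4 nmi): east 15.4 sin 149° = 7.93, north 15.4 cos 149° = -13.20
Leg 3 (031°, 28.4 nmi): east 28.4 sin 31° = 14.63, north 28.4 cos 31° = 24.34
Net displacement: 37.06 east, 17.91 north. Direction back to start is (-37.06, -17.91): bearing = atan2(-37.06, -17.91) mod 360° = 244.21° ≈ 244°.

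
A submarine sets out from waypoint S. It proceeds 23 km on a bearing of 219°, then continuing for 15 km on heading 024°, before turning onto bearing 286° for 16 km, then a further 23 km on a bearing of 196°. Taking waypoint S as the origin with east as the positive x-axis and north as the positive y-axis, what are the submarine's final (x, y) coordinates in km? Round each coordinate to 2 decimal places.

(-30.09, -21.87)

Leg 1 (219°, 23 km): east 23 sin 219° = -14.47, north 23 cos 219° = -17.87
Leg 2 (024°, 15 km): east 15 sin 24° = 6.10, north 15 cos 24° = 13.70
Leg 3 (286°, 16 km): east 16 sin 286° = -15.38, north 16 cos 286° = 4.41
Leg 4 (196°, 23 km): east 23 sin 196° = -6.34, north 23 cos 196° = -22.11
Summing: -30.09 km east, -21.87 km north → (-30.09, -21.87).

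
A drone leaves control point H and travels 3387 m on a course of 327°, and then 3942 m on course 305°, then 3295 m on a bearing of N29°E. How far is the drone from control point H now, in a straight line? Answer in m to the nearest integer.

Leg 1 (327°, 3387 m): east 3387 sin 327° = -1844.69, north 3387 cos 327° = 2840.58
Leg 2 (305°, 3942 m): east 3942 sin 305° = -3229.10, north 3942 cos 305° = 2261.04
Leg 3 (N29°E, 3295 m): east 3295 sin 29° = 1597.45, north 3295 cos 29° = 2881.87
Net: -3476.34 east, 7983.49 north. Distance = √((-3476.34)² + (7983.49)²) = 8707.527 m.

8708 m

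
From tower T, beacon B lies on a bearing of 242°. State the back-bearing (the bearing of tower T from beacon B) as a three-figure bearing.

062°

Back-bearing = 242° − 180° = 062°.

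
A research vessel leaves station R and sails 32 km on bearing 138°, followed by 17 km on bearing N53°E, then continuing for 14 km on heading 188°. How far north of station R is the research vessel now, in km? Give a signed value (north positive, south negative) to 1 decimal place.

Leg 1 (138°, 32 km): east 32 sin 138° = 21.41, north 32 cos 138° = -23.78
Leg 2 (N53°E, 17 km): east 17 sin 53° = 13.58, north 17 cos 53° = 10.23
Leg 3 (188°, 14 km): east 14 sin 188° = -1.95, north 14 cos 188° = -13.86
Net north component: -27.41 km.

-27.4 km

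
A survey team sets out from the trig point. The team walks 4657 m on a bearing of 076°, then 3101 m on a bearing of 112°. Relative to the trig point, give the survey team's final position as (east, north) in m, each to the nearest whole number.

(7394, -35)

Leg 1 (076°, 4657 m): east 4657 sin 76° = 4518.67, north 4657 cos 76° = 1126.63
Leg 2 (112°, 3101 m): east 3101 sin 112° = 2875.20, north 3101 cos 112° = -1161.66
Summing: 7393.86 m east, -35.02 m north → (7394, -35).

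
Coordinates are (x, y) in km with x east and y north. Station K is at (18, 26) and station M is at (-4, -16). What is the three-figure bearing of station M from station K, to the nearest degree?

208°

Δeast = -4 − 18 = -22.00; Δnorth = -16 − 26 = -42.00.
Bearing = atan2(Δeast, Δnorth) mod 360° = 207.65° ≈ 208°.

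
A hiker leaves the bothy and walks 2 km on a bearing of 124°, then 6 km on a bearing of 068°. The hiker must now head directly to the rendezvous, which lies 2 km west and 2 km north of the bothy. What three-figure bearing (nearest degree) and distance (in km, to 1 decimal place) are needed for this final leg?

Leg 1 (124°, 2 km): east 2 sin 124° = 1.66, north 2 cos 124° = -1.12
Leg 2 (068°, 6 km): east 6 sin 68° = 5.56, north 6 cos 68° = 2.25
Current position: (7.22, 1.13). Target: (-2, 2). Remaining: Δeast = -9.22, Δnorth = 0.87.
Bearing = atan2(-9.22, 0.87) mod 360° = 275.39°; distance = √((-9.22)² + (0.87)²) = 9.262 km.

275°, 9.3 km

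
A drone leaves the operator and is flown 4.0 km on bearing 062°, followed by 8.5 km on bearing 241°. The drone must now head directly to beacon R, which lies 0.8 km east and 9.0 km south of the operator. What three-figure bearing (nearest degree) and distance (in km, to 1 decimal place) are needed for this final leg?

Leg 1 (062°, 4.0 km): east 4.0 sin 62° = 3.53, north 4.0 cos 62° = 1.88
Leg 2 (241°, 8.5 km): east 8.5 sin 241° = -7.43, north 8.5 cos 241° = -4.12
Current position: (-3.90, -2.24). Target: (0.8, -9.0). Remaining: Δeast = 4.70, Δnorth = -6.76.
Bearing = atan2(4.70, -6.76) mod 360° = 145.16°; distance = √((4.70)² + (-6.76)²) = 8.232 km.

145°, 8.2 km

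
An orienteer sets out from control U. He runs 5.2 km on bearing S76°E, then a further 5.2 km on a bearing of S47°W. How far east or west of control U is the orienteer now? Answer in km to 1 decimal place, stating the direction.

1.2 km east

Leg 1 (S76°E, 5.2 km): east 5.2 sin 104° = 5.05, north 5.2 cos 104° = -1.26
Leg 2 (S47°W, 5.2 km): east 5.2 sin 227° = -3.80, north 5.2 cos 227° = -3.55
Net east component: 1.24 km.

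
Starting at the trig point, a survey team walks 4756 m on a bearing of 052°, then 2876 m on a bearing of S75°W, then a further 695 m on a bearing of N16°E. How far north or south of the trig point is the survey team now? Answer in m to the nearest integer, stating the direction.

Leg 1 (052°, 4756 m): east 4756 sin 52° = 3747.78, north 4756 cos 52° = 2928.09
Leg 2 (S75°W, 2876 m): east 2876 sin 255° = -2778.00, north 2876 cos 255° = -744.36
Leg 3 (N16°E, 695 m): east 695 sin 16° = 191.57, north 695 cos 16° = 668.08
Net north component: 2851.80 m.

2852 m north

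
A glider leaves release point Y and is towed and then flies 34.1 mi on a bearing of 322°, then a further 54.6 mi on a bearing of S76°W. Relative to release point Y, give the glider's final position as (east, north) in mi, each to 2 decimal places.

Leg 1 (322°, 34.1 mi): east 34.1 sin 322° = -20.99, north 34.1 cos 322° = 26.87
Leg 2 (S76°W, 54.6 mi): east 54.6 sin 256° = -52.98, north 54.6 cos 256° = -13.21
Summing: -73.97 mi east, 13.66 mi north → (-73.97, 13.66).

(-73.97, 13.66)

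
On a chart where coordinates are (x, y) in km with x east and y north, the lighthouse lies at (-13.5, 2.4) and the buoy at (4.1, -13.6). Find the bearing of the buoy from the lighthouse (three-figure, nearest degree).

Δeast = 4.1 − -13.5 = 17.60; Δnorth = -13.6 − 2.4 = -16.00.
Bearing = atan2(Δeast, Δnorth) mod 360° = 132.27° ≈ 132°.

132°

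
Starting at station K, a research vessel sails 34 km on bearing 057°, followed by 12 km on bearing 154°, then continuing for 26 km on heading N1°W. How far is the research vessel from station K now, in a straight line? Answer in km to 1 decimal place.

47.4 km

Leg 1 (057°, 34 km): east 34 sin 57° = 28.51, north 34 cos 57° = 18.52
Leg 2 (154°, 12 km): east 12 sin 154° = 5.26, north 12 cos 154° = -10.79
Leg 3 (N1°W, 26 km): east 26 sin 359° = -0.45, north 26 cos 359° = 26.00
Net: 33.32 east, 33.73 north. Distance = √((33.32)² + (33.73)²) = 47.412 km.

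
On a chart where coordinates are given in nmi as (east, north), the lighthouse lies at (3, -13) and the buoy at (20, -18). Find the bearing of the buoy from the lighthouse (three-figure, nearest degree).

Δeast = 20 − 3 = 17.00; Δnorth = -18 − -13 = -5.00.
Bearing = atan2(Δeast, Δnorth) mod 360° = 106.39° ≈ 106°.

106°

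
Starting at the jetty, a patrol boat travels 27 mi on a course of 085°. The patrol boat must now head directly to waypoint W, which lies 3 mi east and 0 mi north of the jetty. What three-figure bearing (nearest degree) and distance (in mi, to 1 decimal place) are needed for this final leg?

Leg 1 (085°, 27 mi): east 27 sin 85° = 26.90, north 27 cos 85° = 2.35
Current position: (26.90, 2.35). Target: (3, 0). Remaining: Δeast = -23.90, Δnorth = -2.35.
Bearing = atan2(-23.90, -2.35) mod 360° = 264.38°; distance = √((-23.90)² + (-2.35)²) = 24.013 mi.

264°, 24.0 mi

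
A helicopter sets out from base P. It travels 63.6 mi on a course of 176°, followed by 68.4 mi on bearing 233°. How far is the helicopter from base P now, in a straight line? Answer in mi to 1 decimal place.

Leg 1 (176°, 63.6 mi): east 63.6 sin 176° = 4.44, north 63.6 cos 176° = -63.45
Leg 2 (233°, 68.4 mi): east 68.4 sin 233° = -54.63, north 68.4 cos 233° = -41.16
Net: -50.19 east, -104.61 north. Distance = √((-50.19)² + (-104.61)²) = 116.026 mi.

116.0 mi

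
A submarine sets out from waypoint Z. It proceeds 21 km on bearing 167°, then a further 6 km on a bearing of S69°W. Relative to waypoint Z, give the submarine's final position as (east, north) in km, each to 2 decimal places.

(-0.88, -22.61)

Leg 1 (167°, 21 km): east 21 sin 167° = 4.72, north 21 cos 167° = -20.46
Leg 2 (S69°W, 6 km): east 6 sin 249° = -5.60, north 6 cos 249° = -2.15
Summing: -0.88 km east, -22.61 km north → (-0.88, -22.61).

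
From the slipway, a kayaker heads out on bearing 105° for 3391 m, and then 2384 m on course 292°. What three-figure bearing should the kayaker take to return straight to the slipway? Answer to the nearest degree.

Leg 1 (105°, 3391 m): east 3391 sin 105° = 3275.45, north 3391 cos 105° = -877.66
Leg 2 (292°, 2384 m): east 2384 sin 292° = -2210.41, north 2384 cos 292° = 893.06
Net displacement: 1065.05 east, 15.41 north. Direction back to start is (-1065.05, -15.41): bearing = atan2(-1065.05, -15.41) mod 360° = 269.17° ≈ 269°.

269°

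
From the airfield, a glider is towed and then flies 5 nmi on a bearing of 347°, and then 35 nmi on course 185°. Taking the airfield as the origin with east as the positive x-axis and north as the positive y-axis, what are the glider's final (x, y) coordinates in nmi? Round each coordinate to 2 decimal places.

(-4.18, -29.99)

Leg 1 (347°, 5 nmi): east 5 sin 347° = -1.12, north 5 cos 347° = 4.87
Leg 2 (185°, 35 nmi): east 35 sin 185° = -3.05, north 35 cos 185° = -34.87
Summing: -4.18 nmi east, -29.99 nmi north → (-4.18, -29.99).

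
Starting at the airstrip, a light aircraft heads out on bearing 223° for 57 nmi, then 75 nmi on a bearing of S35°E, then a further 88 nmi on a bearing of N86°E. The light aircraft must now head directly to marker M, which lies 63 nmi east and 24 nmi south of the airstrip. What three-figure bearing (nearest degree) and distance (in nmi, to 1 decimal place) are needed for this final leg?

338°, 78.5 nmi

Leg 1 (223°, 57 nmi): east 57 sin 223° = -38.87, north 57 cos 223° = -41.69
Leg 2 (S35°E, 75 nmi): east 75 sin 145° = 43.02, north 75 cos 145° = -61.44
Leg 3 (N86°E, 88 nmi): east 88 sin 86° = 87.79, north 88 cos 86° = 6.14
Current position: (91.93, -96.98). Target: (63, -24). Remaining: Δeast = -28.93, Δnorth = 72.98.
Bearing = atan2(-28.93, 72.98) mod 360° = 338.38°; distance = √((-28.93)² + (72.98)²) = 78.510 nmi.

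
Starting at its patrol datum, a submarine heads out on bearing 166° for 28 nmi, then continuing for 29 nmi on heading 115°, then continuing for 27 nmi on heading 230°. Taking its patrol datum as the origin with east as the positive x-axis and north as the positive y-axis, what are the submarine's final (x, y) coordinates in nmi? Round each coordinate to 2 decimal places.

(12.37, -56.78)

Leg 1 (166°, 28 nmi): east 28 sin 166° = 6.77, north 28 cos 166° = -27.17
Leg 2 (115°, 29 nmi): east 29 sin 115° = 26.28, north 29 cos 115° = -12.26
Leg 3 (230°, 27 nmi): east 27 sin 230° = -20.68, north 27 cos 230° = -17.36
Summing: 12.37 nmi east, -56.78 nmi north → (12.37, -56.78).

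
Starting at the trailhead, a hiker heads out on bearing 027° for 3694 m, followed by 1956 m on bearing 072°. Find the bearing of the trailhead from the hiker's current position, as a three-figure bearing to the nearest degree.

222°

Leg 1 (027°, 3694 m): east 3694 sin 27° = 1677.04, north 3694 cos 27° = 3291.38
Leg 2 (072°, 1956 m): east 1956 sin 72° = 1860.27, north 1956 cos 72° = 604.44
Net displacement: 3537.31 east, 3895.82 north. Direction back to start is (-3537.31, -3895.82): bearing = atan2(-3537.31, -3895.82) mod 360° = 222.24° ≈ 222°.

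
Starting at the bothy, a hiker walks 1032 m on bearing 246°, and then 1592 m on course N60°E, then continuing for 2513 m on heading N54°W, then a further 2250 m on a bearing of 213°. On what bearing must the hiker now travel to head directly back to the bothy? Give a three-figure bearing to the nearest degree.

089°

Leg 1 (246°, 1032 m): east 1032 sin 246° = -942.78, north 1032 cos 246° = -419.75
Leg 2 (N60°E, 1592 m): east 1592 sin 60° = 1378.71, north 1592 cos 60° = 796.00
Leg 3 (N54°W, 2513 m): east 2513 sin 306° = -2033.06, north 2513 cos 306° = 1477.10
Leg 4 (213°, 2250 m): east 2250 sin 213° = -1225.44, north 2250 cos 213° = -1887.01
Net displacement: -2822.56 east, -33.66 north. Direction back to start is (2822.56, 33.66): bearing = atan2(2822.56, 33.66) mod 360° = 89.32° ≈ 089°.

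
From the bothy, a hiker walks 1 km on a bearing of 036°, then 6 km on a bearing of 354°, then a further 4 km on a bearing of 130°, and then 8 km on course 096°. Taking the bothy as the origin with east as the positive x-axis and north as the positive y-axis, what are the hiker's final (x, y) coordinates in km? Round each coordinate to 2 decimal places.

Leg 1 (036°, 1 km): east 1 sin 36° = 0.59, north 1 cos 36° = 0.81
Leg 2 (354°, 6 km): east 6 sin 354° = -0.63, north 6 cos 354° = 5.97
Leg 3 (130°, 4 km): east 4 sin 130° = 3.06, north 4 cos 130° = -2.57
Leg 4 (096°, 8 km): east 8 sin 96° = 7.96, north 8 cos 96° = -0.84
Summing: 10.98 km east, 3.37 km north → (10.98, 3.37).

(10.98, 3.37)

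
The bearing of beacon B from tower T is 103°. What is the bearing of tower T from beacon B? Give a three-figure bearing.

283°

Back-bearing = 103° + 180° = 283°.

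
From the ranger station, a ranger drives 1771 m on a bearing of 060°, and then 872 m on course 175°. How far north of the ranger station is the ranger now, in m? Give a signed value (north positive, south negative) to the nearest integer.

Leg 1 (060°, 1771 m): east 1771 sin 60° = 1533.73, north 1771 cos 60° = 885.50
Leg 2 (175°, 872 m): east 872 sin 175° = 76.00, north 872 cos 175° = -868.68
Net north component: 16.82 m.

17 m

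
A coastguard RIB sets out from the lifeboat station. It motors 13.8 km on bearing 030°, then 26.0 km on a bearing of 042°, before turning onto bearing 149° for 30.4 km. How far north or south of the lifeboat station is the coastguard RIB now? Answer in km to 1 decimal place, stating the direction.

5.2 km north

Leg 1 (030°, 13.8 km): east 13.8 sin 30° = 6.90, north 13.8 cos 30° = 11.95
Leg 2 (042°, 26.0 km): east 26.0 sin 42° = 17.40, north 26.0 cos 42° = 19.32
Leg 3 (149°, 30.4 km): east 30.4 sin 149° = 15.66, north 30.4 cos 149° = -26.06
Net north component: 5.22 km.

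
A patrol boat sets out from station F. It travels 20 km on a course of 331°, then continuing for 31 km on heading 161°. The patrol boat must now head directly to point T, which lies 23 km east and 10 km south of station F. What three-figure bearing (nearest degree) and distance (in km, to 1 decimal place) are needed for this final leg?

Leg 1 (331°, 20 km): east 20 sin 331° = -9.70, north 20 cos 331° = 17.49
Leg 2 (161°, 31 km): east 31 sin 161° = 10.09, north 31 cos 161° = -29.31
Current position: (0.40, -11.82). Target: (23, -10). Remaining: Δeast = 22.60, Δnorth = 1.82.
Bearing = atan2(22.60, 1.82) mod 360° = 85.40°; distance = √((22.60)² + (1.82)²) = 22.677 km.

085°, 22.7 km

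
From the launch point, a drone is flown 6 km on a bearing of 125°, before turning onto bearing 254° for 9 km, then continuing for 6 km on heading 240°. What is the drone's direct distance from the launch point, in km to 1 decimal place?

12.6 km

Leg 1 (125°, 6 km): east 6 sin 125° = 4.91, north 6 cos 125° = -3.44
Leg 2 (254°, 9 km): east 9 sin 254° = -8.65, north 9 cos 254° = -2.48
Leg 3 (240°, 6 km): east 6 sin 240° = -5.20, north 6 cos 240° = -3.00
Net: -8.93 east, -8.92 north. Distance = √((-8.93)² + (-8.92)²) = 12.625 km.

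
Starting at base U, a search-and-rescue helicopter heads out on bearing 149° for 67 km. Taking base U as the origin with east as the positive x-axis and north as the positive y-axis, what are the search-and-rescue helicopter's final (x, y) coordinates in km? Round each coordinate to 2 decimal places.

Leg 1 (149°, 67 km): east 67 sin 149° = 34.51, north 67 cos 149° = -57.43
Summing: 34.51 km east, -57.43 km north → (34.51, -57.43).

(34.51, -57.43)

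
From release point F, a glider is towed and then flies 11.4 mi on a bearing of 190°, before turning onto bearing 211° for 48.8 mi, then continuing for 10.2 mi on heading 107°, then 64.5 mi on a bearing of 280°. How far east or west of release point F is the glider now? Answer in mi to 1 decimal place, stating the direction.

Leg 1 (190°, 11.4 mi): east 11.4 sin 190° = -1.98, north 11.4 cos 190° = -11.23
Leg 2 (211°, 48.8 mi): east 48.8 sin 211° = -25.13, north 48.8 cos 211° = -41.83
Leg 3 (107°, 10.2 mi): east 10.2 sin 107° = 9.75, north 10.2 cos 107° = -2.98
Leg 4 (280°, 64.5 mi): east 64.5 sin 280° = -63.52, north 64.5 cos 280° = 11.20
Net east component: -80.88 mi.

80.9 mi west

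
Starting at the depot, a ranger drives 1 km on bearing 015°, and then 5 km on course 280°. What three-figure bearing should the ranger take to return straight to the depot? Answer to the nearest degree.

Leg 1 (015°, 1 km): east 1 sin 15° = 0.26, north 1 cos 15° = 0.97
Leg 2 (280°, 5 km): east 5 sin 280° = -4.92, north 5 cos 280° = 0.87
Net displacement: -4.67 east, 1.83 north. Direction back to start is (4.67, -1.83): bearing = atan2(4.67, -1.83) mod 360° = 111.46° ≈ 111°.

111°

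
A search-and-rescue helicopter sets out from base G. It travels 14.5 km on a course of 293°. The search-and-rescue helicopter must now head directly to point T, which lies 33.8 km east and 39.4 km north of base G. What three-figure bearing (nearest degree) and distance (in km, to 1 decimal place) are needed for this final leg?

054°, 58.0 km

Leg 1 (293°, 14.5 km): east 14.5 sin 293° = -13.35, north 14.5 cos 293° = 5.67
Current position: (-13.35, 5.67). Target: (33.8, 39.4). Remaining: Δeast = 47.15, Δnorth = 33.73.
Bearing = atan2(47.15, 33.73) mod 360° = 54.42°; distance = √((47.15)² + (33.73)²) = 57.973 km.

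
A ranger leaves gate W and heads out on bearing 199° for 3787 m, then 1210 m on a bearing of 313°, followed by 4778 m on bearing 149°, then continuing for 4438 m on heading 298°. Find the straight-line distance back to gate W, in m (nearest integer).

Leg 1 (199°, 3787 m): east 3787 sin 199° = -1232.93, north 3787 cos 199° = -3580.68
Leg 2 (313°, 1210 m): east 1210 sin 313° = -884.94, north 1210 cos 313° = 825.22
Leg 3 (149°, 4778 m): east 4778 sin 149° = 2460.85, north 4778 cos 149° = -4095.55
Leg 4 (298°, 4438 m): east 4438 sin 298° = -3918.52, north 4438 cos 298° = 2083.51
Net: -3575.53 east, -4767.49 north. Distance = √((-3575.53)² + (-4767.49)²) = 5959.314 m.

5959 m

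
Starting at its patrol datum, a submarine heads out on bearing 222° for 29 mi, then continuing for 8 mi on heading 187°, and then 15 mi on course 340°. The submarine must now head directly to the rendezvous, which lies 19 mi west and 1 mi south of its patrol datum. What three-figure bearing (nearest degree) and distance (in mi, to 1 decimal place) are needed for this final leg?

024°, 15.8 mi

Leg 1 (222°, 29 mi): east 29 sin 222° = -19.40, north 29 cos 222° = -21.55
Leg 2 (187°, 8 mi): east 8 sin 187° = -0.97, north 8 cos 187° = -7.94
Leg 3 (340°, 15 mi): east 15 sin 340° = -5.13, north 15 cos 340° = 14.10
Current position: (-25.51, -15.40). Target: (-19, -1). Remaining: Δeast = 6.51, Δnorth = 14.40.
Bearing = atan2(6.51, 14.40) mod 360° = 24.33°; distance = √((6.51)² + (14.40)²) = 15.800 mi.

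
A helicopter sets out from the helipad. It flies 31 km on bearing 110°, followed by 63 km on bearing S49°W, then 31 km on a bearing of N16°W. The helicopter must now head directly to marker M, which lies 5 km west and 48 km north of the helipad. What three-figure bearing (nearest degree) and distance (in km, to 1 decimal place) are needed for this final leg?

017°, 73.5 km

Leg 1 (110°, 31 km): east 31 sin 110° = 29.13, north 31 cos 110° = -10.60
Leg 2 (S49°W, 63 km): east 63 sin 229° = -47.55, north 63 cos 229° = -41.33
Leg 3 (N16°W, 31 km): east 31 sin 344° = -8.54, north 31 cos 344° = 29.80
Current position: (-26.96, -22.14). Target: (-5, 48). Remaining: Δeast = 21.96, Δnorth = 70.14.
Bearing = atan2(21.96, 70.14) mod 360° = 17.39°; distance = √((21.96)² + (70.14)²) = 73.493 km.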